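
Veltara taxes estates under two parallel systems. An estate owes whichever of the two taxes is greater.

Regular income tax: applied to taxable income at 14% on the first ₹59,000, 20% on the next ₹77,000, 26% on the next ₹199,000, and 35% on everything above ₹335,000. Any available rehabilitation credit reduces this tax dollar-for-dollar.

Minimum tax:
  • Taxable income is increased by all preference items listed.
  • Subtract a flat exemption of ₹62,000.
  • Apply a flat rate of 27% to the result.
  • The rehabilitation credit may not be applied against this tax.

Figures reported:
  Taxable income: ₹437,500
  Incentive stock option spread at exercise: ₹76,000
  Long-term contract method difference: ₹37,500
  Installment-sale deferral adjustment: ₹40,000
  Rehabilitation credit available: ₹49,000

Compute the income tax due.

Regular income tax:
  ₹59,000 × 14% = ₹8,260
  ₹77,000 × 20% = ₹15,400
  ₹199,000 × 26% = ₹51,740
  ₹102,500 × 35% = ₹35,875
  → ₹111,275
  Less rehabilitation credit ₹49,000 → ₹62,275

Minimum tax:
  Adjusted income: ₹437,500 + ₹76,000 + ₹37,500 + ₹40,000 = ₹591,000
  Less exemption ₹62,000 → base ₹529,000
  ₹529,000 × 27% = ₹142,830

₹142,830 > ₹62,275, so the minimum tax is the binding amount.

₹142,830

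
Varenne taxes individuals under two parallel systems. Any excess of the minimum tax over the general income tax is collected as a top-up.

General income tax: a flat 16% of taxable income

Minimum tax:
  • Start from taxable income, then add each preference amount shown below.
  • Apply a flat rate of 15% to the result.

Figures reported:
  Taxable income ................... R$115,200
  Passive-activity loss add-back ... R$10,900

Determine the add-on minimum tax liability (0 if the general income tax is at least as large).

Minimum tax:
  Adjusted income: R$115,200 + R$10,900 = R$126,100
  R$126,100 × 15% = R$18,915

General income tax:
  R$115,200 × 16% = R$18,432

Excess of minimum tax over general income tax: R$18,915 − R$18,432 = R$483.

R$483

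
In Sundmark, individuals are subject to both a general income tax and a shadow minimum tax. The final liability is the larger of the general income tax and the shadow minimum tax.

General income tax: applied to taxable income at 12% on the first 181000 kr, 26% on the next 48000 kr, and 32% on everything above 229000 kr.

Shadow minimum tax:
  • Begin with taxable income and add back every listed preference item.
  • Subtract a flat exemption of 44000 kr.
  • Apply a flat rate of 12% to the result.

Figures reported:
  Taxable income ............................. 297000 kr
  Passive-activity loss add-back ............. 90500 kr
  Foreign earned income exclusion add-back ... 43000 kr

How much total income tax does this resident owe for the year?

General income tax:
  181000 kr × 12% = 21720 kr
  48000 kr × 26% = 12480 kr
  68000 kr × 32% = 21760 kr
  → 55960 kr

Shadow minimum tax:
  Adjusted income: 297000 kr + 90500 kr + 43000 kr = 430500 kr
  Less exemption 44000 kr → base 386500 kr
  386500 kr × 12% = 46380 kr

55960 kr > 46380 kr, so the general income tax governs.

55960 kr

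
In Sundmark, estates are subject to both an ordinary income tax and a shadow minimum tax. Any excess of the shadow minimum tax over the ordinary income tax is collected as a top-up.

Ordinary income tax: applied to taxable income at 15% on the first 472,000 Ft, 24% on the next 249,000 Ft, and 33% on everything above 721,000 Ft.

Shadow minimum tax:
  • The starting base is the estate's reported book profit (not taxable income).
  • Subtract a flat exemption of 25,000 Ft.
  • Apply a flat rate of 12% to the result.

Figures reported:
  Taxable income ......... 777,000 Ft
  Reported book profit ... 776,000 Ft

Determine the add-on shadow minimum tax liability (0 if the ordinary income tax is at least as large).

Shadow minimum tax:
  Base (reported book profit): 776,000 Ft
  Less exemption 25,000 Ft → base 751,000 Ft
  751,000 Ft × 12% = 90,120 Ft

Ordinary income tax:
  472,000 Ft × 15% = 70,800 Ft
  249,000 Ft × 24% = 59,760 Ft
  56,000 Ft × 33% = 18,480 Ft
  → 149,040 Ft

90,120 Ft ≤ 149,040 Ft, so no add-on is due.

0 Ft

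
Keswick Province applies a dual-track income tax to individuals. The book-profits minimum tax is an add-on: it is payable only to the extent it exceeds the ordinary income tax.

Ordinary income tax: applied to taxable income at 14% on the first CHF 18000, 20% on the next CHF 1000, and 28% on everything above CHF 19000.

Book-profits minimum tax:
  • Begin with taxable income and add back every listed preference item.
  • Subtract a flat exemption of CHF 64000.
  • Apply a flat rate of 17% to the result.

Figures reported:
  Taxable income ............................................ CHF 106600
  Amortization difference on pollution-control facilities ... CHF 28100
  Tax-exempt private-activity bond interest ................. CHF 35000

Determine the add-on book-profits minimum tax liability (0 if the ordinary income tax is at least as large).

Book-profits minimum tax:
  Adjusted income: CHF 106600 + CHF 28100 + CHF 35000 = CHF 169700
  Less exemption CHF 64000 → base CHF 105700
  CHF 105700 × 17% = CHF 17969

Ordinary income tax:
  CHF 18000 × 14% = CHF 2520
  CHF 1000 × 20% = CHF 200
  CHF 87600 × 28% = CHF 24528
  → CHF 27248

CHF 17969 ≤ CHF 27248, so no add-on is due.

CHF 0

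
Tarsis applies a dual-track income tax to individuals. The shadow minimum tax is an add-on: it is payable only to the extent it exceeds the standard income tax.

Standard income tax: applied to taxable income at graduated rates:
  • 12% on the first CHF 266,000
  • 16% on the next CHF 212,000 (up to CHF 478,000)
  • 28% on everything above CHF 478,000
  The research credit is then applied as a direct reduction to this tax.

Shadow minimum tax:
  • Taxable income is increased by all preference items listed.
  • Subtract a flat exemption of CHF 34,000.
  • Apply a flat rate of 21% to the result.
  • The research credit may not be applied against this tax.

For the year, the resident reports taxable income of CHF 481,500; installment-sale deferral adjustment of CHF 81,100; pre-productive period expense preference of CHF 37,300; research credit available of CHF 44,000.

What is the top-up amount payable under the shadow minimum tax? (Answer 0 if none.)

Standard income tax:
  CHF 266,000 × 12% = CHF 31,920
  CHF 212,000 × 16% = CHF 33,920
  CHF 3,500 × 28% = CHF 980
  → CHF 66,820
  Less research credit CHF 44,000 → CHF 22,820

Shadow minimum tax:
  Adjusted income: CHF 481,500 + CHF 81,100 + CHF 37,300 = CHF 599,900
  Less exemption CHF 34,000 → base CHF 565,900
  CHF 565,900 × 21% = CHF 118,839

Excess of shadow minimum tax over standard income tax: CHF 118,839 − CHF 22,820 = CHF 96,019.

CHF 96,019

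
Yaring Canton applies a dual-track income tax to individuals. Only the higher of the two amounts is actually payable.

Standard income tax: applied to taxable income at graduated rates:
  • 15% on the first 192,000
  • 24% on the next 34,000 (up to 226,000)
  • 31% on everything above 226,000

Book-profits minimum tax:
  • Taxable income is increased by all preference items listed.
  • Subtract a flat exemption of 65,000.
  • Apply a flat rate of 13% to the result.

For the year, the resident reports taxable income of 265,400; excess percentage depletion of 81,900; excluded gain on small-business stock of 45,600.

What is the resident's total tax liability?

49,174

Book-profits minimum tax:
  Adjusted income: 265,400 + 81,900 + 45,600 = 392,900
  Less exemption 65,000 → base 327,900
  327,900 × 13% = 42,627

Standard income tax:
  192,000 × 15% = 28,800
  34,000 × 24% = 8,160
  39,400 × 31% = 12,214
  → 49,174

49,174 > 42,627, so the standard income tax governs.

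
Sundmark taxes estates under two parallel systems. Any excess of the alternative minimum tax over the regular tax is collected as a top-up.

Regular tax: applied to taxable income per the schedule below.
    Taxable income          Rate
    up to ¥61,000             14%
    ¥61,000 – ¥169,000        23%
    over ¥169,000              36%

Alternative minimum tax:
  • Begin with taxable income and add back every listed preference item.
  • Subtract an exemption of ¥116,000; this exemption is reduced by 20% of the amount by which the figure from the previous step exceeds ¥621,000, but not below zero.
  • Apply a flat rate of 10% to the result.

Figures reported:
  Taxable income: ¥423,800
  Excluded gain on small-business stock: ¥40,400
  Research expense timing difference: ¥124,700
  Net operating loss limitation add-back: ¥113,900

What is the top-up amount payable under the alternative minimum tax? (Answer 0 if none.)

Alternative minimum tax:
  Adjusted income: ¥423,800 + ¥40,400 + ¥124,700 + ¥113,900 = ¥702,800
  Exemption: ¥116,000 − 20% × (¥702,800 − ¥621,000) = ¥116,000 − ¥16,360 = ¥99,640
  Base: ¥702,800 − ¥99,640 = ¥603,160
  ¥603,160 × 10% = ¥60,316

Regular tax:
  ¥61,000 × 14% = ¥8,540
  ¥108,000 × 23% = ¥24,840
  ¥254,800 × 36% = ¥91,728
  → ¥125,108

¥60,316 ≤ ¥125,108, so no add-on is due.

¥0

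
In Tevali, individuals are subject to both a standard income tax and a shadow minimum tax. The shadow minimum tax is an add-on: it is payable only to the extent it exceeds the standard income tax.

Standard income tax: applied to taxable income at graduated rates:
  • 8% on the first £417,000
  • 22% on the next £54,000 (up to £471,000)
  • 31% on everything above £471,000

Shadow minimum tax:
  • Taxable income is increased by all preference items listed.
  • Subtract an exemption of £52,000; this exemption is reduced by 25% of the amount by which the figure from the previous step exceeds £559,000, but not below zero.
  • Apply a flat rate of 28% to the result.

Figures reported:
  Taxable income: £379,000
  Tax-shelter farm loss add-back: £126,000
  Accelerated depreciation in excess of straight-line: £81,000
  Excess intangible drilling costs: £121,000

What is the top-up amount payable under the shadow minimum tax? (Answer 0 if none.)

Standard income tax:
  £379,000 × 8% = £30,320

Shadow minimum tax:
  Adjusted income: £379,000 + £126,000 + £81,000 + £121,000 = £707,000
  Exemption: £52,000 − 25% × (£707,000 − £559,000) = £52,000 − £37,000 = £15,000
  Base: £707,000 − £15,000 = £692,000
  £692,000 × 28% = £193,760

Excess of shadow minimum tax over standard income tax: £193,760 − £30,320 = £163,440.

£163,440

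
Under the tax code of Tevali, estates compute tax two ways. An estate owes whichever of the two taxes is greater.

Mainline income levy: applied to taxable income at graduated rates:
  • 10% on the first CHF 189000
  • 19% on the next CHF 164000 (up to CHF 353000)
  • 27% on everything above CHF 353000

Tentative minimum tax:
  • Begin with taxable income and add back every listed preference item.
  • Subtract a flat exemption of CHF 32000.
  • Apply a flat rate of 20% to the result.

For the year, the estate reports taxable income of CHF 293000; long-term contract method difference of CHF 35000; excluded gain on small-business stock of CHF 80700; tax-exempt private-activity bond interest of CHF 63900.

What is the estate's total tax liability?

CHF 88120

Mainline income levy:
  CHF 189000 × 10% = CHF 18900
  CHF 104000 × 19% = CHF 19760
  → CHF 38660

Tentative minimum tax:
  Adjusted income: CHF 293000 + CHF 35000 + CHF 80700 + CHF 63900 = CHF 472600
  Less exemption CHF 32000 → base CHF 440600
  CHF 440600 × 20% = CHF 88120

CHF 88120 > CHF 38660, so the tentative minimum tax is the binding amount.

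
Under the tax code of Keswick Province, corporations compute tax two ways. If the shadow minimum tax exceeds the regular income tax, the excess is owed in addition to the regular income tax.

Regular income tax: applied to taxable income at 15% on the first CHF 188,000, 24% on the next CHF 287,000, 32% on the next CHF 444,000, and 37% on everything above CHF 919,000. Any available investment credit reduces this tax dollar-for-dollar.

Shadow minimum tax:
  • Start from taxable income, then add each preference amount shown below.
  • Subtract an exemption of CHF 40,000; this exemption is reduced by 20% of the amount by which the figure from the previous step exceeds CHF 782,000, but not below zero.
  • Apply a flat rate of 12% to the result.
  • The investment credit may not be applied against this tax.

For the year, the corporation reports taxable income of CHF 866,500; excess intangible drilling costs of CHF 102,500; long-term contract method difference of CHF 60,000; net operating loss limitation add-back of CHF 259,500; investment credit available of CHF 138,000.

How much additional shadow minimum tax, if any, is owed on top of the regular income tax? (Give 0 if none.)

Regular income tax:
  CHF 188,000 × 15% = CHF 28,200
  CHF 287,000 × 24% = CHF 68,880
  CHF 391,500 × 32% = CHF 125,280
  → CHF 222,360
  Less investment credit CHF 138,000 → CHF 84,360

Shadow minimum tax:
  Adjusted income: CHF 866,500 + CHF 102,500 + CHF 60,000 + CHF 259,500 = CHF 1,288,500
  Exemption: 20% × (CHF 1,288,500 − CHF 782,000) = CHF 101,300 ≥ CHF 40,000, so the exemption is fully phased out
  Base: CHF 1,288,500 − CHF 0 = CHF 1,288,500
  CHF 1,288,500 × 12% = CHF 154,620

Excess of shadow minimum tax over regular income tax: CHF 154,620 − CHF 84,360 = CHF 70,260.

CHF 70,260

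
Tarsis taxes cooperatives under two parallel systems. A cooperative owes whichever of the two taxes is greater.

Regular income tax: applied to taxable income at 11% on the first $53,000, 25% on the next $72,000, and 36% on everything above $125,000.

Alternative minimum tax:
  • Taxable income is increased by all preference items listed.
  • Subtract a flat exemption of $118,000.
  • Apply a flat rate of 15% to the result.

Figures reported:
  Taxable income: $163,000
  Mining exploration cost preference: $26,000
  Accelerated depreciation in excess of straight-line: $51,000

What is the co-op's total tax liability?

Regular income tax:
  $53,000 × 11% = $5,830
  $72,000 × 25% = $18,000
  $38,000 × 36% = $13,680
  → $37,510

Alternative minimum tax:
  Adjusted income: $163,000 + $26,000 + $51,000 = $240,000
  Less exemption $118,000 → base $122,000
  $122,000 × 15% = $18,300

$37,510 > $18,300, so the regular income tax governs.

$37,510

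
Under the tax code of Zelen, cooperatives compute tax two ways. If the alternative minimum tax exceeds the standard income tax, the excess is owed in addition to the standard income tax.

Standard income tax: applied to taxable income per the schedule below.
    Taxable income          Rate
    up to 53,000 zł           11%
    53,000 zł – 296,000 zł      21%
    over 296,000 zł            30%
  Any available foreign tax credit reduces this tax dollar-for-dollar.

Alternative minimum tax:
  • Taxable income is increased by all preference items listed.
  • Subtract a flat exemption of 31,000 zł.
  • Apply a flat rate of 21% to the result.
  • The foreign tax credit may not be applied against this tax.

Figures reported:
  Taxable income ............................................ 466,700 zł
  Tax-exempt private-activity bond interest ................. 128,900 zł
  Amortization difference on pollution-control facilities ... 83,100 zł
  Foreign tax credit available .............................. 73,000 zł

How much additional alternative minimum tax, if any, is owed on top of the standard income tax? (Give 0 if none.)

100,947 zł

Standard income tax:
  53,000 zł × 11% = 5,830 zł
  243,000 zł × 21% = 51,030 zł
  170,700 zł × 30% = 51,210 zł
  → 108,070 zł
  Less foreign tax credit 73,000 zł → 35,070 zł

Alternative minimum tax:
  Adjusted income: 466,700 zł + 128,900 zł + 83,100 zł = 678,700 zł
  Less exemption 31,000 zł → base 647,700 zł
  647,700 zł × 21% = 136,017 zł

Excess of alternative minimum tax over standard income tax: 136,017 zł − 35,070 zł = 100,947 zł.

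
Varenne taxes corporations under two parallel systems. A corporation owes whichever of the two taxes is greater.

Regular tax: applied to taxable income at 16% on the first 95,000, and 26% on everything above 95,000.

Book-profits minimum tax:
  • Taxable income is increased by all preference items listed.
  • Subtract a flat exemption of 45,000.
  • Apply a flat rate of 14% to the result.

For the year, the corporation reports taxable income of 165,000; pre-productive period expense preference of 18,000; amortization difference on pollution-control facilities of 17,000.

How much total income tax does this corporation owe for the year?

Book-profits minimum tax:
  Adjusted income: 165,000 + 18,000 + 17,000 = 200,000
  Less exemption 45,000 → base 155,000
  155,000 × 14% = 21,700

Regular tax:
  95,000 × 16% = 15,200
  70,000 × 26% = 18,200
  → 33,400

33,400 > 21,700, so the regular tax governs.

33,400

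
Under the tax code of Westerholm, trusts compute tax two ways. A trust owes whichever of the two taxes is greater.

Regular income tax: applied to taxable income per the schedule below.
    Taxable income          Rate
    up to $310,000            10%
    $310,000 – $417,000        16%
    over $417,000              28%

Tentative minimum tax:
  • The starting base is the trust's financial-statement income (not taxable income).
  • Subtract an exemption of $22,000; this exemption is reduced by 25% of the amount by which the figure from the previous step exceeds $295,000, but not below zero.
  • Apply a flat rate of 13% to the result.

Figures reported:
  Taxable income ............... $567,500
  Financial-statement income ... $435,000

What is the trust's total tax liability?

Regular income tax:
  $310,000 × 10% = $31,000
  $107,000 × 16% = $17,120
  $150,500 × 28% = $42,140
  → $90,260

Tentative minimum tax:
  Base (financial-statement income): $435,000
  Exemption: 25% × ($435,000 − $295,000) = $35,000 ≥ $22,000, so the exemption is fully phased out
  Base: $435,000 − $0 = $435,000
  $435,000 × 13% = $56,550

$90,260 > $56,550, so the regular income tax governs.

$90,260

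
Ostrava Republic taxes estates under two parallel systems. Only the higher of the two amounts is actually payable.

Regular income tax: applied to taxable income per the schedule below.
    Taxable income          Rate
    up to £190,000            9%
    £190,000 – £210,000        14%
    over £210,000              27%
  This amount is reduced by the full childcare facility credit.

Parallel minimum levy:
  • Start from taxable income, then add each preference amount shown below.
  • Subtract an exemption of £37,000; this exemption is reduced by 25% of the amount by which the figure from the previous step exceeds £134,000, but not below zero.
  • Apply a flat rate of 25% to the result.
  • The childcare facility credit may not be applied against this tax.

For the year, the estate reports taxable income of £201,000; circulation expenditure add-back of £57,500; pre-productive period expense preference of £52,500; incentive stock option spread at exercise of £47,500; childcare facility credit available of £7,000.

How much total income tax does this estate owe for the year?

£89,625

Regular income tax:
  £190,000 × 9% = £17,100
  £11,000 × 14% = £1,540
  → £18,640
  Less childcare facility credit £7,000 → £11,640

Parallel minimum levy:
  Adjusted income: £201,000 + £57,500 + £52,500 + £47,500 = £358,500
  Exemption: 25% × (£358,500 − £134,000) = £56,125 ≥ £37,000, so the exemption is fully phased out
  Base: £358,500 − £0 = £358,500
  £358,500 × 25% = £89,625

£89,625 > £11,640, so the parallel minimum levy is the binding amount.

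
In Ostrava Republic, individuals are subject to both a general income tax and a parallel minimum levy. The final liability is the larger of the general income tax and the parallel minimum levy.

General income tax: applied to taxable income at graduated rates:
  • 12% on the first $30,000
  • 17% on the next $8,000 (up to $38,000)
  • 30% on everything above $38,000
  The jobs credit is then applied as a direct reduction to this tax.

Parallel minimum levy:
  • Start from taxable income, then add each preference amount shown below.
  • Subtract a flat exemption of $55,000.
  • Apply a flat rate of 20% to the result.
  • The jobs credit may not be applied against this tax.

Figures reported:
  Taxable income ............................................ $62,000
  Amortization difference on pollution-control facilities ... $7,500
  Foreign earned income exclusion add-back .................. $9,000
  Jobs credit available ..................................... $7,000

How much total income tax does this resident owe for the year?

$5,160

General income tax:
  $30,000 × 12% = $3,600
  $8,000 × 17% = $1,360
  $24,000 × 30% = $7,200
  → $12,160
  Less jobs credit $7,000 → $5,160

Parallel minimum levy:
  Adjusted income: $62,000 + $7,500 + $9,000 = $78,500
  Less exemption $55,000 → base $23,500
  $23,500 × 20% = $4,700

$5,160 > $4,700, so the general income tax governs.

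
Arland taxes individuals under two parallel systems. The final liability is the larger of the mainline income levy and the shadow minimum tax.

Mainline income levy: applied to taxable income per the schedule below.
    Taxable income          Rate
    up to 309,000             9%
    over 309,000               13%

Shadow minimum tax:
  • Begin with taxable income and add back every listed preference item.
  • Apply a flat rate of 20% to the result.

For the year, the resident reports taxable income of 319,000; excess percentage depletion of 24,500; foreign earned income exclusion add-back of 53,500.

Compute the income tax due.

79,400

Shadow minimum tax:
  Adjusted income: 319,000 + 24,500 + 53,500 = 397,000
  397,000 × 20% = 79,400

Mainline income levy:
  309,000 × 9% = 27,810
  10,000 × 13% = 1,300
  → 29,110

79,400 > 29,110, so the shadow minimum tax is the binding amount.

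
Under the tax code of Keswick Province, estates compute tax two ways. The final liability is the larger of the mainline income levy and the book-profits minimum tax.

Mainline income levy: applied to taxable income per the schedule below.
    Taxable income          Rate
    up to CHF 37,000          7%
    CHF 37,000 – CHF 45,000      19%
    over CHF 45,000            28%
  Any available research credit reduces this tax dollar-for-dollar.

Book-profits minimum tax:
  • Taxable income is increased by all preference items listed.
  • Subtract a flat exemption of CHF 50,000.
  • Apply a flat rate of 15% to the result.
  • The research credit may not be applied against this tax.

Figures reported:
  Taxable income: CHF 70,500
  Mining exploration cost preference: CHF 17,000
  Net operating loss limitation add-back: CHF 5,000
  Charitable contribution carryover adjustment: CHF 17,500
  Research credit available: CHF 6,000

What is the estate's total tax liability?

CHF 9,000

Book-profits minimum tax:
  Adjusted income: CHF 70,500 + CHF 17,000 + CHF 5,000 + CHF 17,500 = CHF 110,000
  Less exemption CHF 50,000 → base CHF 60,000
  CHF 60,000 × 15% = CHF 9,000

Mainline income levy:
  CHF 37,000 × 7% = CHF 2,590
  CHF 8,000 × 19% = CHF 1,520
  CHF 25,500 × 28% = CHF 7,140
  → CHF 11,250
  Less research credit CHF 6,000 → CHF 5,250

CHF 9,000 > CHF 5,250, so the book-profits minimum tax is the binding amount.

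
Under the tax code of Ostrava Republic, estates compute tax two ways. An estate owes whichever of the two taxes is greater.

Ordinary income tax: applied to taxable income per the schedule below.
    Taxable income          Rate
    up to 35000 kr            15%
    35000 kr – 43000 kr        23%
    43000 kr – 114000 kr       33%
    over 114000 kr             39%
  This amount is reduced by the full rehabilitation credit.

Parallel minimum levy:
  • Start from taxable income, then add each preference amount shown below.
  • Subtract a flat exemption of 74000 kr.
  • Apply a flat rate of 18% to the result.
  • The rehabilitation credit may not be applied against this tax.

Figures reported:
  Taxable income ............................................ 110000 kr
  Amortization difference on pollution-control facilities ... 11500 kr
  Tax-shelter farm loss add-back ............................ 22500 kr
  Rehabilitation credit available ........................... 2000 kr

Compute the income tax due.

Ordinary income tax:
  35000 kr × 15% = 5250 kr
  8000 kr × 23% = 1840 kr
  67000 kr × 33% = 22110 kr
  → 29200 kr
  Less rehabilitation credit 2000 kr → 27200 kr

Parallel minimum levy:
  Adjusted income: 110000 kr + 11500 kr + 22500 kr = 144000 kr
  Less exemption 74000 kr → base 70000 kr
  70000 kr × 18% = 12600 kr

27200 kr > 12600 kr, so the ordinary income tax governs.

27200 kr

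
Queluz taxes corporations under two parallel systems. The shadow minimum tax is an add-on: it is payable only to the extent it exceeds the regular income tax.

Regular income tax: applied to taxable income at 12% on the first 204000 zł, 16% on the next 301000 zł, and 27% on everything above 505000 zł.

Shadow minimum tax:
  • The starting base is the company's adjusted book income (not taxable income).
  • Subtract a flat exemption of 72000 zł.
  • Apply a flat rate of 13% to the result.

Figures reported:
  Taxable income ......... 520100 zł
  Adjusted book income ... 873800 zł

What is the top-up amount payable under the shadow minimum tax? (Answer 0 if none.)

Shadow minimum tax:
  Base (adjusted book income): 873800 zł
  Less exemption 72000 zł → base 801800 zł
  801800 zł × 13% = 104234 zł

Regular income tax:
  204000 zł × 12% = 24480 zł
  301000 zł × 16% = 48160 zł
  15100 zł × 27% = 4077 zł
  → 76717 zł

Excess of shadow minimum tax over regular income tax: 104234 zł − 76717 zł = 27517 zł.

27517 zł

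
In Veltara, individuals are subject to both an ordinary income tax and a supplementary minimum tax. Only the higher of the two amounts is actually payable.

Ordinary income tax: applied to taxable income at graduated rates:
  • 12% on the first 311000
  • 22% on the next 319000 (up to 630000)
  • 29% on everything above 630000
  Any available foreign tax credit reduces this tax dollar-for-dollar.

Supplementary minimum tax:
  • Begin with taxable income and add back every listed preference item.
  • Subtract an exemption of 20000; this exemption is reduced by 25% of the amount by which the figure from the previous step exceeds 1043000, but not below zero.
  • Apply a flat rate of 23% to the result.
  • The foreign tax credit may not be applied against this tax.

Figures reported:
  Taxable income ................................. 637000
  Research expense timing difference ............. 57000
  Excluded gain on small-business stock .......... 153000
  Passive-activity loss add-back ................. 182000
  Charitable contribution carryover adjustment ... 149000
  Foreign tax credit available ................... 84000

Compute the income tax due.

270940

Ordinary income tax:
  311000 × 12% = 37320
  319000 × 22% = 70180
  7000 × 29% = 2030
  → 109530
  Less foreign tax credit 84000 → 25530

Supplementary minimum tax:
  Adjusted income: 637000 + 57000 + 153000 + 182000 + 149000 = 1178000
  Exemption: 25% × (1178000 − 1043000) = 33750 ≥ 20000, so the exemption is fully phased out
  Base: 1178000 − 0 = 1178000
  1178000 × 23% = 270940

270940 > 25530, so the supplementary minimum tax is the binding amount.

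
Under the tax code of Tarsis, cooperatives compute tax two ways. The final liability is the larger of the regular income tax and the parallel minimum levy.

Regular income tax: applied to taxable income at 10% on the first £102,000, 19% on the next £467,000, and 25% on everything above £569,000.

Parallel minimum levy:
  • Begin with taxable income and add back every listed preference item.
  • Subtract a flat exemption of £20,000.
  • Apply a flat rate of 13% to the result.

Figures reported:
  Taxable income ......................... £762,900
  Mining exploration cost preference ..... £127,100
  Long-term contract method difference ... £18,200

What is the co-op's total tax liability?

Regular income tax:
  £102,000 × 10% = £10,200
  £467,000 × 19% = £88,730
  £193,900 × 25% = £48,475
  → £147,405

Parallel minimum levy:
  Adjusted income: £762,900 + £127,100 + £18,200 = £908,200
  Less exemption £20,000 → base £888,200
  £888,200 × 13% = £115,466

£147,405 > £115,466, so the regular income tax governs.

£147,405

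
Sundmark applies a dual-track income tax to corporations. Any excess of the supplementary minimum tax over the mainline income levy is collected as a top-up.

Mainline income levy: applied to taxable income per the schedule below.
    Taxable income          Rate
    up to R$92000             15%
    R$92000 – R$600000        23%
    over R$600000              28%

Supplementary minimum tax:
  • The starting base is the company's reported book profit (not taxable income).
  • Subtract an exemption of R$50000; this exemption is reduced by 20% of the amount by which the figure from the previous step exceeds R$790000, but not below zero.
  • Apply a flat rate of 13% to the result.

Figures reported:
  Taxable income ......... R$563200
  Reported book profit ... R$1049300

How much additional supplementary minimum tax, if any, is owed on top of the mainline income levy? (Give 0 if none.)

R$14233

Supplementary minimum tax:
  Base (reported book profit): R$1049300
  Exemption: 20% × (R$1049300 − R$790000) = R$51860 ≥ R$50000, so the exemption is fully phased out
  Base: R$1049300 − R$0 = R$1049300
  R$1049300 × 13% = R$136409

Mainline income levy:
  R$92000 × 15% = R$13800
  R$471200 × 23% = R$108376
  → R$122176

Excess of supplementary minimum tax over mainline income levy: R$136409 − R$122176 = R$14233.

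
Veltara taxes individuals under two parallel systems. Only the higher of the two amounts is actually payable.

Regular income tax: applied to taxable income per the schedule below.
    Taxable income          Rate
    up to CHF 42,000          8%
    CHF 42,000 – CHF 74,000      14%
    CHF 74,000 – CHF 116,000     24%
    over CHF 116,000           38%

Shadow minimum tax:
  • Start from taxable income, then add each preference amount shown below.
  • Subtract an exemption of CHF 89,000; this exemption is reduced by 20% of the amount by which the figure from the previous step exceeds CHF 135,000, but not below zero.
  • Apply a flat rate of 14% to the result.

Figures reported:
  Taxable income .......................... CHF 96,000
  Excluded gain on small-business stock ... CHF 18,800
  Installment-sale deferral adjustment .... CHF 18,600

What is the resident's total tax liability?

Shadow minimum tax:
  Adjusted income: CHF 96,000 + CHF 18,800 + CHF 18,600 = CHF 133,400
  Exemption: CHF 133,400 ≤ CHF 135,000, so full CHF 89,000 applies
  Base: CHF 133,400 − CHF 89,000 = CHF 44,400
  CHF 44,400 × 14% = CHF 6,216

Regular income tax:
  CHF 42,000 × 8% = CHF 3,360
  CHF 32,000 × 14% = CHF 4,480
  CHF 22,000 × 24% = CHF 5,280
  → CHF 13,120

CHF 13,120 > CHF 6,216, so the regular income tax governs.

CHF 13,120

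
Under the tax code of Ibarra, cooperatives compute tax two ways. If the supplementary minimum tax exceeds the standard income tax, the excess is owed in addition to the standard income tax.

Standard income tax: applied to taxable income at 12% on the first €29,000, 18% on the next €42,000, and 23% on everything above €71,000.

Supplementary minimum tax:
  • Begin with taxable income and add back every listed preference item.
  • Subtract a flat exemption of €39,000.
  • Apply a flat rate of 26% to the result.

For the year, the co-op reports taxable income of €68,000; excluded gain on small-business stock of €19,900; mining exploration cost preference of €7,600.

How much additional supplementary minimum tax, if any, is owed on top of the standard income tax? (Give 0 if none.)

Supplementary minimum tax:
  Adjusted income: €68,000 + €19,900 + €7,600 = €95,500
  Less exemption €39,000 → base €56,500
  €56,500 × 26% = €14,690

Standard income tax:
  €29,000 × 12% = €3,480
  €39,000 × 18% = €7,020
  → €10,500

Excess of supplementary minimum tax over standard income tax: €14,690 − €10,500 = €4,190.

€4,190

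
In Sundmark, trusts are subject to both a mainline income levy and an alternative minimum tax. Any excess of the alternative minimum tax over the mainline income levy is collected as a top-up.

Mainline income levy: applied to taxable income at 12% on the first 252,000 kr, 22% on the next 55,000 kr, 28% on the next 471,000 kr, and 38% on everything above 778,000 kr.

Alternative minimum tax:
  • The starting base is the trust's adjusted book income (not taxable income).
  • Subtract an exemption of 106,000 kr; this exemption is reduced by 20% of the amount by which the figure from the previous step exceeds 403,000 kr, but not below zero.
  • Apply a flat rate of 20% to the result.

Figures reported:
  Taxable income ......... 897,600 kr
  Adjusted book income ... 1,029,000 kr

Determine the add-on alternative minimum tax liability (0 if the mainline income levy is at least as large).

0 kr

Alternative minimum tax:
  Base (adjusted book income): 1,029,000 kr
  Exemption: 20% × (1,029,000 kr − 403,000 kr) = 125,200 kr ≥ 106,000 kr, so the exemption is fully phased out
  Base: 1,029,000 kr − 0 kr = 1,029,000 kr
  1,029,000 kr × 20% = 205,800 kr

Mainline income levy:
  252,000 kr × 12% = 30,240 kr
  55,000 kr × 22% = 12,100 kr
  471,000 kr × 28% = 131,880 kr
  119,600 kr × 38% = 45,448 kr
  → 219,668 kr

205,800 kr ≤ 219,668 kr, so no add-on is due.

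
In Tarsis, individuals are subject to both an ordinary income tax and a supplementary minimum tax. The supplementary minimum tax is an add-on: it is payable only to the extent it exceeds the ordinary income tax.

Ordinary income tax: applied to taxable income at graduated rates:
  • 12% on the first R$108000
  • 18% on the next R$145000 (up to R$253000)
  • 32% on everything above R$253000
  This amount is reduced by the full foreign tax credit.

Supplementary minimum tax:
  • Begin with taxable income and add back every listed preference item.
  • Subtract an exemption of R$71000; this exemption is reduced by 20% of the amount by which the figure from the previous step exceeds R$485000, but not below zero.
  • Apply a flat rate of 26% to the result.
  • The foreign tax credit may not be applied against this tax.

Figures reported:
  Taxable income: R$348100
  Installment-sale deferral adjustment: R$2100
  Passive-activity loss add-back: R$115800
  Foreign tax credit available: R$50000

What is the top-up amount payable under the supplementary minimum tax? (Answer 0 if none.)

R$83208

Ordinary income tax:
  R$108000 × 12% = R$12960
  R$145000 × 18% = R$26100
  R$95100 × 32% = R$30432
  → R$69492
  Less foreign tax credit R$50000 → R$19492

Supplementary minimum tax:
  Adjusted income: R$348100 + R$2100 + R$115800 = R$466000
  Exemption: R$466000 ≤ R$485000, so full R$71000 applies
  Base: R$466000 − R$71000 = R$395000
  R$395000 × 26% = R$102700

Excess of supplementary minimum tax over ordinary income tax: R$102700 − R$19492 = R$83208.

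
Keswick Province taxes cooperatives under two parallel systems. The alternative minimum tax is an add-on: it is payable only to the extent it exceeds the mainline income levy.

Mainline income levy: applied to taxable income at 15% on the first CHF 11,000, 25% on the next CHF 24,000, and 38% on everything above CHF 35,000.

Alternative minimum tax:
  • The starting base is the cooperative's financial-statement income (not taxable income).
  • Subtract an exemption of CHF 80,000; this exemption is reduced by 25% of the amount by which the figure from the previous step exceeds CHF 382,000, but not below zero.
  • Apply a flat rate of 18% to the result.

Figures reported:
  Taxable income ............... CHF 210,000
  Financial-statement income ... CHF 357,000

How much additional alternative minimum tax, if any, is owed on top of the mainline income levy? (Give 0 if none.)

CHF 0

Mainline income levy:
  CHF 11,000 × 15% = CHF 1,650
  CHF 24,000 × 25% = CHF 6,000
  CHF 175,000 × 38% = CHF 66,500
  → CHF 74,150

Alternative minimum tax:
  Base (financial-statement income): CHF 357,000
  Exemption: CHF 357,000 ≤ CHF 382,000, so full CHF 80,000 applies
  Base: CHF 357,000 − CHF 80,000 = CHF 277,000
  CHF 277,000 × 18% = CHF 49,860

CHF 49,860 ≤ CHF 74,150, so no add-on is due.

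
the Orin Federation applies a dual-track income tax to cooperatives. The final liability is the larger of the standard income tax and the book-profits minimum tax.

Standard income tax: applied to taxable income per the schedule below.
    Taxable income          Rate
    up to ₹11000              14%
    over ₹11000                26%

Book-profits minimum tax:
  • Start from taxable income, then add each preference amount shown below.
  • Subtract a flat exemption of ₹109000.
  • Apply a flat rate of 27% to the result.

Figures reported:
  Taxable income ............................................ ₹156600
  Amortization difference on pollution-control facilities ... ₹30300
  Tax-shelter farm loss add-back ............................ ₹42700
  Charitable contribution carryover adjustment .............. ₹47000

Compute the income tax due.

₹45252

Book-profits minimum tax:
  Adjusted income: ₹156600 + ₹30300 + ₹42700 + ₹47000 = ₹276600
  Less exemption ₹109000 → base ₹167600
  ₹167600 × 27% = ₹45252

Standard income tax:
  ₹11000 × 14% = ₹1540
  ₹145600 × 26% = ₹37856
  → ₹39396

₹45252 > ₹39396, so the book-profits minimum tax is the binding amount.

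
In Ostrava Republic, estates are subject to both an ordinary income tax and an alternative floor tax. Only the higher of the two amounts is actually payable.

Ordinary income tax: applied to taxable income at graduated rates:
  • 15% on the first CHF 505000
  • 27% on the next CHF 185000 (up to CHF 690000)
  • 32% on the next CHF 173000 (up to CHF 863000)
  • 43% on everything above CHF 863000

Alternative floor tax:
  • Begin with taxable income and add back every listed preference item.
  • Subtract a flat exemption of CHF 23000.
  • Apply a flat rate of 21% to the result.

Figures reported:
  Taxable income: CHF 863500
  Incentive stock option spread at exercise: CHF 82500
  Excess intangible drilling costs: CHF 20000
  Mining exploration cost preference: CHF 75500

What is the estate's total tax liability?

CHF 213885

Ordinary income tax:
  CHF 505000 × 15% = CHF 75750
  CHF 185000 × 27% = CHF 49950
  CHF 173000 × 32% = CHF 55360
  CHF 500 × 43% = CHF 215
  → CHF 181275

Alternative floor tax:
  Adjusted income: CHF 863500 + CHF 82500 + CHF 20000 + CHF 75500 = CHF 1041500
  Less exemption CHF 23000 → base CHF 1018500
  CHF 1018500 × 21% = CHF 213885

CHF 213885 > CHF 181275, so the alternative floor tax is the binding amount.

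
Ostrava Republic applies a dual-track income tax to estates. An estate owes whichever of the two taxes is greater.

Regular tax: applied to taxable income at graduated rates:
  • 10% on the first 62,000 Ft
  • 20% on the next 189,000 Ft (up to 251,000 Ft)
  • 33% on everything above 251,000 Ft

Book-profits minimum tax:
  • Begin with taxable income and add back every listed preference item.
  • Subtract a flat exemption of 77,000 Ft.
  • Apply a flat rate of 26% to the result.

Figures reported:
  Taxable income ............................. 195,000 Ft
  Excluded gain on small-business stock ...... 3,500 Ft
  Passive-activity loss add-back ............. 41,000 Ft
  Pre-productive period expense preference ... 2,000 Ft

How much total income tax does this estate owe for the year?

42,770 Ft

Book-profits minimum tax:
  Adjusted income: 195,000 Ft + 3,500 Ft + 41,000 Ft + 2,000 Ft = 241,500 Ft
  Less exemption 77,000 Ft → base 164,500 Ft
  164,500 Ft × 26% = 42,770 Ft

Regular tax:
  62,000 Ft × 10% = 6,200 Ft
  133,000 Ft × 20% = 26,600 Ft
  → 32,800 Ft

42,770 Ft > 32,800 Ft, so the book-profits minimum tax is the binding amount.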